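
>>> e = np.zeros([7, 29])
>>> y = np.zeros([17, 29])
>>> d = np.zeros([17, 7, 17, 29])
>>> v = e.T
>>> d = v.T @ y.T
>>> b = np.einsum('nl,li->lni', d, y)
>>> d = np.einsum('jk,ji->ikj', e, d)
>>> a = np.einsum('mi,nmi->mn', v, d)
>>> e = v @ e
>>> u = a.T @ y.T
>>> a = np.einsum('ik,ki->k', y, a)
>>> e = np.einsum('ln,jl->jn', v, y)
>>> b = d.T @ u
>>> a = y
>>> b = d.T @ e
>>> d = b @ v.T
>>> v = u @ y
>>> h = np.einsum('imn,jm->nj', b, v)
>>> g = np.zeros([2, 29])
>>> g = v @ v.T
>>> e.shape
(17, 7)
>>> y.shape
(17, 29)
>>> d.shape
(7, 29, 29)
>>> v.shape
(17, 29)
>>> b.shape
(7, 29, 7)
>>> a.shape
(17, 29)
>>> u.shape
(17, 17)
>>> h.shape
(7, 17)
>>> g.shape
(17, 17)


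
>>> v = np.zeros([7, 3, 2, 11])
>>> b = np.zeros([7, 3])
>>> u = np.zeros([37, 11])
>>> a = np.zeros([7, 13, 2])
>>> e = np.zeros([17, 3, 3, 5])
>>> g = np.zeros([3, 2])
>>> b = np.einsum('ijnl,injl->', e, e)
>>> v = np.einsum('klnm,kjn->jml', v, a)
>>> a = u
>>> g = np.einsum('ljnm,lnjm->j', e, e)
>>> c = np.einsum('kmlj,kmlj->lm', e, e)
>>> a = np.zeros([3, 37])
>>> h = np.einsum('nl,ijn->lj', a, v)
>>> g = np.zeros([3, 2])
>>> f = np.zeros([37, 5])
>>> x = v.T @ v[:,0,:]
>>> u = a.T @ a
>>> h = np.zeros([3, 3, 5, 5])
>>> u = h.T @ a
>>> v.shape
(13, 11, 3)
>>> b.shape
()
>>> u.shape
(5, 5, 3, 37)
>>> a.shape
(3, 37)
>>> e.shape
(17, 3, 3, 5)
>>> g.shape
(3, 2)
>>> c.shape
(3, 3)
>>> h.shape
(3, 3, 5, 5)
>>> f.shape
(37, 5)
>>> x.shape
(3, 11, 3)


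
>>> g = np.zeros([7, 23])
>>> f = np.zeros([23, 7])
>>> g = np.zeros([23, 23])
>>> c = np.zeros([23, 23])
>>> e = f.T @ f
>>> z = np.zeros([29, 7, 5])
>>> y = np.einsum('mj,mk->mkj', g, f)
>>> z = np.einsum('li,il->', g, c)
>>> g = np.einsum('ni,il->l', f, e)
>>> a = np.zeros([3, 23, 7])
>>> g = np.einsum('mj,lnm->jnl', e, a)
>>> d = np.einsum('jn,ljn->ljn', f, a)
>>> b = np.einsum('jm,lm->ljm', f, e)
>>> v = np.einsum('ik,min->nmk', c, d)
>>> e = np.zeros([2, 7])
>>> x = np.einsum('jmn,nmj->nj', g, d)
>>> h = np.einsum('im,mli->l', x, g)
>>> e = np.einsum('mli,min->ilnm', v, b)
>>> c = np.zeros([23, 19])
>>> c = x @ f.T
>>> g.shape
(7, 23, 3)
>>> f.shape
(23, 7)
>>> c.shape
(3, 23)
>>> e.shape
(23, 3, 7, 7)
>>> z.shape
()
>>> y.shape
(23, 7, 23)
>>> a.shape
(3, 23, 7)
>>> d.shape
(3, 23, 7)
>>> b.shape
(7, 23, 7)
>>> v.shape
(7, 3, 23)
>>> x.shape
(3, 7)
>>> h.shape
(23,)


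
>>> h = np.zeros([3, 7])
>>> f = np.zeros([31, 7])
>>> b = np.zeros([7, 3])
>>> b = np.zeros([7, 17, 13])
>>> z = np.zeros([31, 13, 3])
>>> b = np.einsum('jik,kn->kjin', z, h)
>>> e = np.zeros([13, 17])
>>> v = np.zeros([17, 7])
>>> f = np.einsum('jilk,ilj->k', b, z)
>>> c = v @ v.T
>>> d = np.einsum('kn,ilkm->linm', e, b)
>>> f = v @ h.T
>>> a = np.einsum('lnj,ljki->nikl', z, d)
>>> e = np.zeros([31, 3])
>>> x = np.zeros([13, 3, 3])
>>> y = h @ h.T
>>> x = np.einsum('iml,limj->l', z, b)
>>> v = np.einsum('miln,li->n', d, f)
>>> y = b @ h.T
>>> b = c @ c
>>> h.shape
(3, 7)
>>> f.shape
(17, 3)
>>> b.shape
(17, 17)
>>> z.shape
(31, 13, 3)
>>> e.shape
(31, 3)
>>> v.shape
(7,)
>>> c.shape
(17, 17)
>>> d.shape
(31, 3, 17, 7)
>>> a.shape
(13, 7, 17, 31)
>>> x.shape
(3,)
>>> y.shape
(3, 31, 13, 3)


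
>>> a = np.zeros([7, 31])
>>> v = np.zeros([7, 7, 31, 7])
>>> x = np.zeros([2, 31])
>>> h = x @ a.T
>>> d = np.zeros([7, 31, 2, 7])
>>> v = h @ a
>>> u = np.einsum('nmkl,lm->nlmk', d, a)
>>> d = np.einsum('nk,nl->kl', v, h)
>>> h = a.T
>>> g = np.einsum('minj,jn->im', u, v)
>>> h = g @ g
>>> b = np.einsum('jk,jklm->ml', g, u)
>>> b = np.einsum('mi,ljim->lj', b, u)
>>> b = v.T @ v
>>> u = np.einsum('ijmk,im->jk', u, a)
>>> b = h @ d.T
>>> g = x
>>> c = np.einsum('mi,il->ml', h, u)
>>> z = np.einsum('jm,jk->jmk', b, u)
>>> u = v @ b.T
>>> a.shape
(7, 31)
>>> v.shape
(2, 31)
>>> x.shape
(2, 31)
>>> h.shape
(7, 7)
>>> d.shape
(31, 7)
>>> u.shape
(2, 7)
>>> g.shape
(2, 31)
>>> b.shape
(7, 31)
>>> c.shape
(7, 2)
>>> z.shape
(7, 31, 2)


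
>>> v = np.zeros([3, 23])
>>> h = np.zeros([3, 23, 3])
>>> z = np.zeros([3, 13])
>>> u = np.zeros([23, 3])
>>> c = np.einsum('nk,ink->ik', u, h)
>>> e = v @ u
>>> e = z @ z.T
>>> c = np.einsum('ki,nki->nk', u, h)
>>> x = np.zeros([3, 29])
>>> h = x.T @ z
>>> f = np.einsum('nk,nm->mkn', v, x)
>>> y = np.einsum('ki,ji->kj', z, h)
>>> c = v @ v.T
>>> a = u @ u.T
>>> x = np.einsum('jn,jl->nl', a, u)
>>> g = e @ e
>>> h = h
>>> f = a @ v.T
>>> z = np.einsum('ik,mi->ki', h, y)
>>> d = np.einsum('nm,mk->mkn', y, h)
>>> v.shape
(3, 23)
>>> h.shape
(29, 13)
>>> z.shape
(13, 29)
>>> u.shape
(23, 3)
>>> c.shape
(3, 3)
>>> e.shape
(3, 3)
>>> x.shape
(23, 3)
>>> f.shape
(23, 3)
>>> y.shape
(3, 29)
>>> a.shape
(23, 23)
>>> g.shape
(3, 3)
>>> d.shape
(29, 13, 3)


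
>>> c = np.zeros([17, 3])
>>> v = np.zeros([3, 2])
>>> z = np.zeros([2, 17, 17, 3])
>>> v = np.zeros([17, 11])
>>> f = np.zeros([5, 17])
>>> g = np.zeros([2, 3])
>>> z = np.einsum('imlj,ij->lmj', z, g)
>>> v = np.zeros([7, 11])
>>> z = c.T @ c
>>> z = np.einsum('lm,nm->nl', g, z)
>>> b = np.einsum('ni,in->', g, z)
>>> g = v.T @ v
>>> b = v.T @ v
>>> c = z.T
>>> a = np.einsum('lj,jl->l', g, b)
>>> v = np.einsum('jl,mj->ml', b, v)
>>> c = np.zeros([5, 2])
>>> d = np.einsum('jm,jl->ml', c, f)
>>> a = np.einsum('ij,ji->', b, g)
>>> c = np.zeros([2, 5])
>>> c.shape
(2, 5)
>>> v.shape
(7, 11)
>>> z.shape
(3, 2)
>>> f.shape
(5, 17)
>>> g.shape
(11, 11)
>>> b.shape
(11, 11)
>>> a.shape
()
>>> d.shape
(2, 17)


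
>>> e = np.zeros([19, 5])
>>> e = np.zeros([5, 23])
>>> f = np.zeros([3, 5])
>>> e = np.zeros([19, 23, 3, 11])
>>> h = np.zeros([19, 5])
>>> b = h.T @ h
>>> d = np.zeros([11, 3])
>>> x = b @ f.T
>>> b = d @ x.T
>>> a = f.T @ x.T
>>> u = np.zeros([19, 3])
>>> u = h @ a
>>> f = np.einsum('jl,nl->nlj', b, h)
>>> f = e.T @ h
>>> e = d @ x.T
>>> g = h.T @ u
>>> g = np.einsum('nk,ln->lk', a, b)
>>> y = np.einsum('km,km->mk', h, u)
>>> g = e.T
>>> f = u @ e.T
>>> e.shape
(11, 5)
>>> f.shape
(19, 11)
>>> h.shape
(19, 5)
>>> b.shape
(11, 5)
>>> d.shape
(11, 3)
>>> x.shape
(5, 3)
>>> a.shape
(5, 5)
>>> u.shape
(19, 5)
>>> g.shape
(5, 11)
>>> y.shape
(5, 19)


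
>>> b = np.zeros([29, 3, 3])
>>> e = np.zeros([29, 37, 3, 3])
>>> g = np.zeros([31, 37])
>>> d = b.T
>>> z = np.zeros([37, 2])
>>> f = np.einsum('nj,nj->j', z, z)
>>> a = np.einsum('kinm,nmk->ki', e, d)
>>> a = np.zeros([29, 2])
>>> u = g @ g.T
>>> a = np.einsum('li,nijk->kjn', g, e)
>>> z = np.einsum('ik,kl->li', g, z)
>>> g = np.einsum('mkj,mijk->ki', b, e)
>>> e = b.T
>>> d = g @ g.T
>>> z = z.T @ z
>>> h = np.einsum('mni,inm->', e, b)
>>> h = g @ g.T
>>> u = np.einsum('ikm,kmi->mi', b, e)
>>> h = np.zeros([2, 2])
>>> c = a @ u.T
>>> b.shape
(29, 3, 3)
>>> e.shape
(3, 3, 29)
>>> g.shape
(3, 37)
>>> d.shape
(3, 3)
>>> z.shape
(31, 31)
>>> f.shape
(2,)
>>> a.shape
(3, 3, 29)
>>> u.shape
(3, 29)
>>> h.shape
(2, 2)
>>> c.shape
(3, 3, 3)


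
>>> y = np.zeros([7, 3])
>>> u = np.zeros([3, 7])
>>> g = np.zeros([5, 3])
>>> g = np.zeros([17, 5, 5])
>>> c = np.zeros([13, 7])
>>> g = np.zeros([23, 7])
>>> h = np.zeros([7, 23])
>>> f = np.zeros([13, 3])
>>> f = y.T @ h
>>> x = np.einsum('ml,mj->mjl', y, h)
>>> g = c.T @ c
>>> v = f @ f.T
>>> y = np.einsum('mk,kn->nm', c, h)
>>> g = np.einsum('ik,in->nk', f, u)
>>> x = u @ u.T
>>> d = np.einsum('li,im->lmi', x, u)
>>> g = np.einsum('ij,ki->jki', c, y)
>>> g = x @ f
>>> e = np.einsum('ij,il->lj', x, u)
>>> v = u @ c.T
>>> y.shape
(23, 13)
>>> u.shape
(3, 7)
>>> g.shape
(3, 23)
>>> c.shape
(13, 7)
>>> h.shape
(7, 23)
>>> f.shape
(3, 23)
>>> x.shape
(3, 3)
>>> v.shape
(3, 13)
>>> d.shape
(3, 7, 3)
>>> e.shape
(7, 3)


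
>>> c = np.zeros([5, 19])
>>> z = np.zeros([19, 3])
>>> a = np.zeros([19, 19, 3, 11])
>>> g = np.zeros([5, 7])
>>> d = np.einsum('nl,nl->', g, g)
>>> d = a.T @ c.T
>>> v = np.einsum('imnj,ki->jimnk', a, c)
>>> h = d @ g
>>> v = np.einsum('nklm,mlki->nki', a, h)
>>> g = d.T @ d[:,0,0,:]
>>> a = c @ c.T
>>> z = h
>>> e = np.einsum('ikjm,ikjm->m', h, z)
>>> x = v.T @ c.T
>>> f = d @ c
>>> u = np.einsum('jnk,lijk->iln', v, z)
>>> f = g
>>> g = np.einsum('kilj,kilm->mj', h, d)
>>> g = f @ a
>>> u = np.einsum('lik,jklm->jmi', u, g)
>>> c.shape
(5, 19)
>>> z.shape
(11, 3, 19, 7)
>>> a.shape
(5, 5)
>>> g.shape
(5, 19, 3, 5)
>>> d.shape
(11, 3, 19, 5)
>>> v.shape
(19, 19, 7)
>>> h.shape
(11, 3, 19, 7)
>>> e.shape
(7,)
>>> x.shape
(7, 19, 5)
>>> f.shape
(5, 19, 3, 5)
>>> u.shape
(5, 5, 11)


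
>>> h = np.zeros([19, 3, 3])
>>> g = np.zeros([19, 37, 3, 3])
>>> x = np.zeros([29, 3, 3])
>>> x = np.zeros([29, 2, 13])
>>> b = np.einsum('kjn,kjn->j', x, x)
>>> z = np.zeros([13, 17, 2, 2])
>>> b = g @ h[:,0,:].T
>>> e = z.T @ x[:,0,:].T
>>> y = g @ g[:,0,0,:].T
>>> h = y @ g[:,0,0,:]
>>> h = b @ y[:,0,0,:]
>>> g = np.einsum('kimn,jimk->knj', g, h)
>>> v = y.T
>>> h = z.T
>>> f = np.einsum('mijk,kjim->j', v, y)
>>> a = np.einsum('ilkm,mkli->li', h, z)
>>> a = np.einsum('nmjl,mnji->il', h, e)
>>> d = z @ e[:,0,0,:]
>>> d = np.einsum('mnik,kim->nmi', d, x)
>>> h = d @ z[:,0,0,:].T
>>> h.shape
(17, 13, 13)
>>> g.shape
(19, 3, 19)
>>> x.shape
(29, 2, 13)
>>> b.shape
(19, 37, 3, 19)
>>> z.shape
(13, 17, 2, 2)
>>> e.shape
(2, 2, 17, 29)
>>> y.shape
(19, 37, 3, 19)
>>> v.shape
(19, 3, 37, 19)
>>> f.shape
(37,)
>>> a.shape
(29, 13)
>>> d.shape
(17, 13, 2)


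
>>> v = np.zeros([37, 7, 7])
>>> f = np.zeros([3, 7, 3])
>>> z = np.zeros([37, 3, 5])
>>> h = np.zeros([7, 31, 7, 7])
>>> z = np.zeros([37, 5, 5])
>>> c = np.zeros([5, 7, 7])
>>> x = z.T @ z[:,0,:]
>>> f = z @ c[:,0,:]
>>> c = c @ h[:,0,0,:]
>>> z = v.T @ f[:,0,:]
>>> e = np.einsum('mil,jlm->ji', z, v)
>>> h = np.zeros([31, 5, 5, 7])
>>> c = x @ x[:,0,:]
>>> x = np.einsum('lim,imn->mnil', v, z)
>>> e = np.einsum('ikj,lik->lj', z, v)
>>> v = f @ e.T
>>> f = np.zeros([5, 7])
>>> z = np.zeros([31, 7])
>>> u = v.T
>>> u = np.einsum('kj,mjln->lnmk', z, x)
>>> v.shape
(37, 5, 37)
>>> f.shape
(5, 7)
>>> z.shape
(31, 7)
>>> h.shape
(31, 5, 5, 7)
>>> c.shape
(5, 5, 5)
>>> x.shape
(7, 7, 7, 37)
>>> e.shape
(37, 7)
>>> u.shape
(7, 37, 7, 31)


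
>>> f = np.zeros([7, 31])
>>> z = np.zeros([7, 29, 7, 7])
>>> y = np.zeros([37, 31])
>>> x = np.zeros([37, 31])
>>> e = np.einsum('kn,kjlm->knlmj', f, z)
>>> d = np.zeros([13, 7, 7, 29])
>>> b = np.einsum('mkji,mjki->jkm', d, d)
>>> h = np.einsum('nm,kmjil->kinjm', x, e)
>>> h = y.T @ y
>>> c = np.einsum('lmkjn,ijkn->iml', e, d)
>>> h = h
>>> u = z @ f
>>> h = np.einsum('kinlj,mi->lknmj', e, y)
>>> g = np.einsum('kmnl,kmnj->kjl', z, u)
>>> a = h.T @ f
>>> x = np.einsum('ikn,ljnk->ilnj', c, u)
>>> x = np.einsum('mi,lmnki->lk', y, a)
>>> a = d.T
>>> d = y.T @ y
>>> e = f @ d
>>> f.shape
(7, 31)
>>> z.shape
(7, 29, 7, 7)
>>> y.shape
(37, 31)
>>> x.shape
(29, 7)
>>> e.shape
(7, 31)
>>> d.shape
(31, 31)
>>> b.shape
(7, 7, 13)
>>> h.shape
(7, 7, 7, 37, 29)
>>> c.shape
(13, 31, 7)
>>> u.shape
(7, 29, 7, 31)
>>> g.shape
(7, 31, 7)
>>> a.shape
(29, 7, 7, 13)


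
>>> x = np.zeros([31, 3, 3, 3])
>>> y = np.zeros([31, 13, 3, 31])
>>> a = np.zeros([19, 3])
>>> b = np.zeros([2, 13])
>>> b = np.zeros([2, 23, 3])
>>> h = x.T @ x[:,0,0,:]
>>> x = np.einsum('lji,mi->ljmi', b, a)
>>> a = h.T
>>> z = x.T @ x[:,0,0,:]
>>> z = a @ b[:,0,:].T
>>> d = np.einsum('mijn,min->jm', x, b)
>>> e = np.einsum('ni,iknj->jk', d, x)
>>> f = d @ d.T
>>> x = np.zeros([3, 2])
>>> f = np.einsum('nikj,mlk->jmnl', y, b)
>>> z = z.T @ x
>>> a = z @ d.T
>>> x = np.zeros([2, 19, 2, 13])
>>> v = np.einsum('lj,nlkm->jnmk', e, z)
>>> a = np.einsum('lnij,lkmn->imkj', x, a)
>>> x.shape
(2, 19, 2, 13)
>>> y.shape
(31, 13, 3, 31)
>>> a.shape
(2, 3, 3, 13)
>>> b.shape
(2, 23, 3)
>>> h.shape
(3, 3, 3, 3)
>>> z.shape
(2, 3, 3, 2)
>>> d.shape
(19, 2)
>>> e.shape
(3, 23)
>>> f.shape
(31, 2, 31, 23)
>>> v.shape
(23, 2, 2, 3)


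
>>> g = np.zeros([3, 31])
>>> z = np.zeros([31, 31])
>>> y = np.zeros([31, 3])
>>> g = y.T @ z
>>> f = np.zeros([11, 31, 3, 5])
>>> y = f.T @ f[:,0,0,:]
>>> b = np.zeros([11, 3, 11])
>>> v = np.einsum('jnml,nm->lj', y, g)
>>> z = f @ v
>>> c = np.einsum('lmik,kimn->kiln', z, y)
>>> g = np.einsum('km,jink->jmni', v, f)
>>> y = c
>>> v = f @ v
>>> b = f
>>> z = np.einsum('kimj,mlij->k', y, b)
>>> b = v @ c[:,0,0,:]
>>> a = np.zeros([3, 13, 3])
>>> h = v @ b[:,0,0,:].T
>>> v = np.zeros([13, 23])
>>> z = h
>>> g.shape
(11, 5, 3, 31)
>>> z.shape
(11, 31, 3, 11)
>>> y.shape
(5, 3, 11, 5)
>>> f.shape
(11, 31, 3, 5)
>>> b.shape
(11, 31, 3, 5)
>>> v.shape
(13, 23)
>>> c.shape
(5, 3, 11, 5)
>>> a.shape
(3, 13, 3)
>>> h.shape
(11, 31, 3, 11)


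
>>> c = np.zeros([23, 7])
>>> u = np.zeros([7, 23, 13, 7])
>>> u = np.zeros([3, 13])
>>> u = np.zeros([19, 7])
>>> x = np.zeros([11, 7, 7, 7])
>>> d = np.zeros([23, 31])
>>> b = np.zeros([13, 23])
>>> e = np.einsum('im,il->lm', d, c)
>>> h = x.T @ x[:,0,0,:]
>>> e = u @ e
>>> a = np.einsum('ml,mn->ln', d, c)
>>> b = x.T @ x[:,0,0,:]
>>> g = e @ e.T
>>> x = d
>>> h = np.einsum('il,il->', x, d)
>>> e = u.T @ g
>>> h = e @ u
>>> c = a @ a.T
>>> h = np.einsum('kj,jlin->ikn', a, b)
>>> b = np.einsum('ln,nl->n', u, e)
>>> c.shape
(31, 31)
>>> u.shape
(19, 7)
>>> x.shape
(23, 31)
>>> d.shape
(23, 31)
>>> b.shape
(7,)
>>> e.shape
(7, 19)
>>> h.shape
(7, 31, 7)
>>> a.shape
(31, 7)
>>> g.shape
(19, 19)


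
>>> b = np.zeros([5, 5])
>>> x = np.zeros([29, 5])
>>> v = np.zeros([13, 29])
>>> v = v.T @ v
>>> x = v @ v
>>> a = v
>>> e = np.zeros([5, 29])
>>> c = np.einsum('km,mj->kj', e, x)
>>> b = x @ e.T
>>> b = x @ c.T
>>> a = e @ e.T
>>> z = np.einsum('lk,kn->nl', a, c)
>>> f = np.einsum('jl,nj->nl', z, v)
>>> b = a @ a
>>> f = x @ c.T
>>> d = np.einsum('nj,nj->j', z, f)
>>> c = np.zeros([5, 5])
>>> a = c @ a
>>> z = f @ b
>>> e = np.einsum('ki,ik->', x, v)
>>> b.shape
(5, 5)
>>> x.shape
(29, 29)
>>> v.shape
(29, 29)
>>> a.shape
(5, 5)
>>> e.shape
()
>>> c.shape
(5, 5)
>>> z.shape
(29, 5)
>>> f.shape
(29, 5)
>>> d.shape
(5,)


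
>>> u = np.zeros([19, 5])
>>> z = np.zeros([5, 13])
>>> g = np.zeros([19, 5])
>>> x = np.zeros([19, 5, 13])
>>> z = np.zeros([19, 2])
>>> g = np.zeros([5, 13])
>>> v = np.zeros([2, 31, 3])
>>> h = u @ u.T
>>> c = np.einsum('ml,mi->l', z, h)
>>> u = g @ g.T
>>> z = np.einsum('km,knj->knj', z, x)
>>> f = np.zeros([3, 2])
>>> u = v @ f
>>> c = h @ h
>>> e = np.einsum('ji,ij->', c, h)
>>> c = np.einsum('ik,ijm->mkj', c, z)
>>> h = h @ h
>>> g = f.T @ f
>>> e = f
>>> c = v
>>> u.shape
(2, 31, 2)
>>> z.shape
(19, 5, 13)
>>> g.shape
(2, 2)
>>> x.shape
(19, 5, 13)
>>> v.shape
(2, 31, 3)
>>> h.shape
(19, 19)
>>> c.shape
(2, 31, 3)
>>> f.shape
(3, 2)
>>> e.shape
(3, 2)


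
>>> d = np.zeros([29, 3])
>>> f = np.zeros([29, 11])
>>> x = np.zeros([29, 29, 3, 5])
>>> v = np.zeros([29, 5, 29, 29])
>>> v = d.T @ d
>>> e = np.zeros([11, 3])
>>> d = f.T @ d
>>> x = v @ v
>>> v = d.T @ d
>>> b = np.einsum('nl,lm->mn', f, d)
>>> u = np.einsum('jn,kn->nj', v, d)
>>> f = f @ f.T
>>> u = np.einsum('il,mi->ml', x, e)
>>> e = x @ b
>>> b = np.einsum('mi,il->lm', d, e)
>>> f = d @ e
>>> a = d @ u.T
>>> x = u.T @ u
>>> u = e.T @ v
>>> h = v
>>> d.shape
(11, 3)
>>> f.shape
(11, 29)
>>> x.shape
(3, 3)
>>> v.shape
(3, 3)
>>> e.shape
(3, 29)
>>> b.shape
(29, 11)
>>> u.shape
(29, 3)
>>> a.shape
(11, 11)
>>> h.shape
(3, 3)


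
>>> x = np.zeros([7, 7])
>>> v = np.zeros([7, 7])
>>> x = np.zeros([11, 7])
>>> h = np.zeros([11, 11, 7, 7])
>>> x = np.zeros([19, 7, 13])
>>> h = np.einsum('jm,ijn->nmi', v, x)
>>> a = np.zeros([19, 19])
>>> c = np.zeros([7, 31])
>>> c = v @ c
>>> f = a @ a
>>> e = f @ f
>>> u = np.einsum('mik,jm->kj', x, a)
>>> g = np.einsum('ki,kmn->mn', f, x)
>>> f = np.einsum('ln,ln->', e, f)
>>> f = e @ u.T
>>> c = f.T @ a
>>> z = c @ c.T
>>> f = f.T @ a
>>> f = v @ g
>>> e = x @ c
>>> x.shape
(19, 7, 13)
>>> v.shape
(7, 7)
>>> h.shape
(13, 7, 19)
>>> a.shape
(19, 19)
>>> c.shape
(13, 19)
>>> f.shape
(7, 13)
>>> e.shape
(19, 7, 19)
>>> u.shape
(13, 19)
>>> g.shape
(7, 13)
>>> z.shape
(13, 13)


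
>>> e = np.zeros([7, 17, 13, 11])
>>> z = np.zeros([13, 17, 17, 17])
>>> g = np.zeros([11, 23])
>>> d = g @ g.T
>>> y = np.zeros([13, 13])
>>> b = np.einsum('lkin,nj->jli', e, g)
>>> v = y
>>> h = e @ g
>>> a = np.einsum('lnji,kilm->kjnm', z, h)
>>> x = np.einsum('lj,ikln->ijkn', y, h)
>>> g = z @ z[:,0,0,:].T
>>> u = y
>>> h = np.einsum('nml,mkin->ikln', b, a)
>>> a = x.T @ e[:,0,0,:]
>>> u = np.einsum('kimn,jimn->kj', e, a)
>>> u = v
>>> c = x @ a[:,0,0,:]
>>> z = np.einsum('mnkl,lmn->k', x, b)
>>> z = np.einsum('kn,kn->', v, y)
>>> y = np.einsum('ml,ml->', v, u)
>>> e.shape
(7, 17, 13, 11)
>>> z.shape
()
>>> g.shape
(13, 17, 17, 13)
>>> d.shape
(11, 11)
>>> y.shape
()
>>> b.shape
(23, 7, 13)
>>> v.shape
(13, 13)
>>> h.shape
(17, 17, 13, 23)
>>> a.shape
(23, 17, 13, 11)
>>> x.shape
(7, 13, 17, 23)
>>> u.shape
(13, 13)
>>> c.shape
(7, 13, 17, 11)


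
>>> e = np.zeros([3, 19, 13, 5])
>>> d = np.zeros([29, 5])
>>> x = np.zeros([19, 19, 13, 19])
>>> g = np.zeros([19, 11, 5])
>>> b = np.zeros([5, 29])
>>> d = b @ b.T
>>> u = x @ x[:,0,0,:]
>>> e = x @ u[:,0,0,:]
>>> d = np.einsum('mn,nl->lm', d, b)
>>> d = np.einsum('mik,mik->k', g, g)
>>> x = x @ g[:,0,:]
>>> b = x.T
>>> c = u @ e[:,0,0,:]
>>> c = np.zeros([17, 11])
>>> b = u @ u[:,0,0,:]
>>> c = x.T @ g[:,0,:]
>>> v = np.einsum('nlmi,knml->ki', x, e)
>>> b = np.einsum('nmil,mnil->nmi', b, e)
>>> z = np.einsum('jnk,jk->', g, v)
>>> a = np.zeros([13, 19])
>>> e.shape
(19, 19, 13, 19)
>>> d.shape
(5,)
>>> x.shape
(19, 19, 13, 5)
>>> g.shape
(19, 11, 5)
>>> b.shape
(19, 19, 13)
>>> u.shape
(19, 19, 13, 19)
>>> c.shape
(5, 13, 19, 5)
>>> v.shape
(19, 5)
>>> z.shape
()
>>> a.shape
(13, 19)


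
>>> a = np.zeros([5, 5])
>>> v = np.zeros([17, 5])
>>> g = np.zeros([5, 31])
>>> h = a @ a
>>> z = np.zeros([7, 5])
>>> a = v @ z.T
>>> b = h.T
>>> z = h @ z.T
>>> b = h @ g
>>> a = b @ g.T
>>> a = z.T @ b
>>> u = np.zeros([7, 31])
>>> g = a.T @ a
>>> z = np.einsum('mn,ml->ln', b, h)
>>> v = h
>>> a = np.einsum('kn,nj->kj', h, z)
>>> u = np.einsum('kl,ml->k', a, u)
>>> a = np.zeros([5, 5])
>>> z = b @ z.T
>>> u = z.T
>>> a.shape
(5, 5)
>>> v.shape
(5, 5)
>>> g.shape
(31, 31)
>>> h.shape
(5, 5)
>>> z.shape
(5, 5)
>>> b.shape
(5, 31)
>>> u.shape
(5, 5)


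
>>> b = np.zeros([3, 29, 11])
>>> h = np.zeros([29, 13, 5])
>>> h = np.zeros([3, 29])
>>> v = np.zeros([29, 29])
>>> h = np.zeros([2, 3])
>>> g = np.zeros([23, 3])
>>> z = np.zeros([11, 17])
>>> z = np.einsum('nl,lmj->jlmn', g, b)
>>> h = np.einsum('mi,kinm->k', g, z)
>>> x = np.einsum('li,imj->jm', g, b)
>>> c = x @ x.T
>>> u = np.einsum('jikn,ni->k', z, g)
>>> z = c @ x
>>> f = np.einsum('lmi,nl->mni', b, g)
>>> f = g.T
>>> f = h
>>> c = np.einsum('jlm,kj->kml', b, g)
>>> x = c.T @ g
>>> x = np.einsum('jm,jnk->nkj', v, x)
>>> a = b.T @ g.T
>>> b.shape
(3, 29, 11)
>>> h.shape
(11,)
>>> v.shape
(29, 29)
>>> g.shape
(23, 3)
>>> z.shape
(11, 29)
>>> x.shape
(11, 3, 29)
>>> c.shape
(23, 11, 29)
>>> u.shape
(29,)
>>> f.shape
(11,)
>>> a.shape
(11, 29, 23)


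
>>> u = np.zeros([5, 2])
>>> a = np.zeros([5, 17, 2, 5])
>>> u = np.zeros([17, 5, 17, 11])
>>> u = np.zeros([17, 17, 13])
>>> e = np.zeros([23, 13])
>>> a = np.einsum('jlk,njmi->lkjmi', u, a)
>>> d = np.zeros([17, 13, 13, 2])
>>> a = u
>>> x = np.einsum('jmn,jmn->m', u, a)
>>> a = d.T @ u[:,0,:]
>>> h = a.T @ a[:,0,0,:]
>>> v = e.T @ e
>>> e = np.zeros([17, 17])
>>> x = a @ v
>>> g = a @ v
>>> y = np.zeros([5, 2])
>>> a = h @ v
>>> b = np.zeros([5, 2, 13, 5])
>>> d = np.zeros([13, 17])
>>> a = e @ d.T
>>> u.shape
(17, 17, 13)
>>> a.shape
(17, 13)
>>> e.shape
(17, 17)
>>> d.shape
(13, 17)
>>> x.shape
(2, 13, 13, 13)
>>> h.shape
(13, 13, 13, 13)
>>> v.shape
(13, 13)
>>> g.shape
(2, 13, 13, 13)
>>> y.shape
(5, 2)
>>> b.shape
(5, 2, 13, 5)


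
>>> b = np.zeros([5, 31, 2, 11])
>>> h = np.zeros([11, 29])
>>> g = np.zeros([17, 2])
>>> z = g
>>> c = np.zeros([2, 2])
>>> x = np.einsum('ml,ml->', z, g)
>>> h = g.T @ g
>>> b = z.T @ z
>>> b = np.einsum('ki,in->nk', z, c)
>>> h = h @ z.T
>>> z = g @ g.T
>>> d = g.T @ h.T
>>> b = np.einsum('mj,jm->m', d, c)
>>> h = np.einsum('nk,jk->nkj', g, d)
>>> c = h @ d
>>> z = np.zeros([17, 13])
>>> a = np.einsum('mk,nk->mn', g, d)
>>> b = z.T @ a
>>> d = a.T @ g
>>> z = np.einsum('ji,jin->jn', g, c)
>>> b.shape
(13, 2)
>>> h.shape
(17, 2, 2)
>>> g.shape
(17, 2)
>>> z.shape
(17, 2)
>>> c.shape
(17, 2, 2)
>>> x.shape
()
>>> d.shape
(2, 2)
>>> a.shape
(17, 2)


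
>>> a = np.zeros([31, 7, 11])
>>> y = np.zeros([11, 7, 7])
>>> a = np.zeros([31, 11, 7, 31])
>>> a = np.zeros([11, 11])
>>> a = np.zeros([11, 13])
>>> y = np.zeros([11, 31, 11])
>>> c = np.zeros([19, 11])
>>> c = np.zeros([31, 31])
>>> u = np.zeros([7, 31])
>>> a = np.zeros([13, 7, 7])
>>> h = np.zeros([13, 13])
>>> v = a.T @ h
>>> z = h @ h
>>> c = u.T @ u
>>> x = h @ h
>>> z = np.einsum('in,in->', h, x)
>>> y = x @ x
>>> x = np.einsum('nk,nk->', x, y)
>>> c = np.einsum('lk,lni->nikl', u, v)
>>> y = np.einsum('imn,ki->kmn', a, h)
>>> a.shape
(13, 7, 7)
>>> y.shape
(13, 7, 7)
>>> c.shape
(7, 13, 31, 7)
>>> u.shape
(7, 31)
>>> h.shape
(13, 13)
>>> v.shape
(7, 7, 13)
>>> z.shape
()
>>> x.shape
()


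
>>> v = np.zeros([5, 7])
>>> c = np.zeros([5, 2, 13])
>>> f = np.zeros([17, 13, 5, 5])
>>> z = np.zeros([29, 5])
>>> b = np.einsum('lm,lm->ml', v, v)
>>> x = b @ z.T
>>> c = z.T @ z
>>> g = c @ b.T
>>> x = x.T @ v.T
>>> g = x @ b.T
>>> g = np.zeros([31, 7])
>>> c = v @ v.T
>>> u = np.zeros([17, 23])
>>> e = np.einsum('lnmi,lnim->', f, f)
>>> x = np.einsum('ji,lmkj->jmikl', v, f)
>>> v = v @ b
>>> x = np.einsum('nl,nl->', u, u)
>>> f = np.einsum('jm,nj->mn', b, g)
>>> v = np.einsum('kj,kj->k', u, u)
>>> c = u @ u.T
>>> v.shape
(17,)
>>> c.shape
(17, 17)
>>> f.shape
(5, 31)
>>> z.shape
(29, 5)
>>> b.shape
(7, 5)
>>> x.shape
()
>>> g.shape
(31, 7)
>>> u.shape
(17, 23)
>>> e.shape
()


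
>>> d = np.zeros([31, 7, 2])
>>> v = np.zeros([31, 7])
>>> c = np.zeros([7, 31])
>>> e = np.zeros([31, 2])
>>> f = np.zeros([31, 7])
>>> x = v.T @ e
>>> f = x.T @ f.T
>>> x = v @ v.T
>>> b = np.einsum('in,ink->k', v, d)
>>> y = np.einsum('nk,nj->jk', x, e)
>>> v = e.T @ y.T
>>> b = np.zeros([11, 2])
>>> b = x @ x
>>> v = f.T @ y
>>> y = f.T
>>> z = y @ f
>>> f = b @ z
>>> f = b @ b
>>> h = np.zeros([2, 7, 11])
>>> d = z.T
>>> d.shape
(31, 31)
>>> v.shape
(31, 31)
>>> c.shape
(7, 31)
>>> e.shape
(31, 2)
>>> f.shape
(31, 31)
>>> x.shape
(31, 31)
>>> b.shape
(31, 31)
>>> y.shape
(31, 2)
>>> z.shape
(31, 31)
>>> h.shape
(2, 7, 11)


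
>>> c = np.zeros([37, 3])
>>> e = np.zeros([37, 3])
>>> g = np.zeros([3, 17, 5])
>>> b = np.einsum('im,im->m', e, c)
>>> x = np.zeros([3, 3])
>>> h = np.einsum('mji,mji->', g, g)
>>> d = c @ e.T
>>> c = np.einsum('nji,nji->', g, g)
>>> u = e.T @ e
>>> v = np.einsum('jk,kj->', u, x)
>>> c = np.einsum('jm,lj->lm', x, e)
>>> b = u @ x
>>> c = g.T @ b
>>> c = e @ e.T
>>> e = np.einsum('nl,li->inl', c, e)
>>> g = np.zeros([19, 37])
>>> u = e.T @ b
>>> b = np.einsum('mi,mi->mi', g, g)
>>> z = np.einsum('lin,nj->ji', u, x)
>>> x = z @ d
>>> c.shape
(37, 37)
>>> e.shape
(3, 37, 37)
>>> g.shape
(19, 37)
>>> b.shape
(19, 37)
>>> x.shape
(3, 37)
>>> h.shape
()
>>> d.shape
(37, 37)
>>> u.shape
(37, 37, 3)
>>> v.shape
()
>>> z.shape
(3, 37)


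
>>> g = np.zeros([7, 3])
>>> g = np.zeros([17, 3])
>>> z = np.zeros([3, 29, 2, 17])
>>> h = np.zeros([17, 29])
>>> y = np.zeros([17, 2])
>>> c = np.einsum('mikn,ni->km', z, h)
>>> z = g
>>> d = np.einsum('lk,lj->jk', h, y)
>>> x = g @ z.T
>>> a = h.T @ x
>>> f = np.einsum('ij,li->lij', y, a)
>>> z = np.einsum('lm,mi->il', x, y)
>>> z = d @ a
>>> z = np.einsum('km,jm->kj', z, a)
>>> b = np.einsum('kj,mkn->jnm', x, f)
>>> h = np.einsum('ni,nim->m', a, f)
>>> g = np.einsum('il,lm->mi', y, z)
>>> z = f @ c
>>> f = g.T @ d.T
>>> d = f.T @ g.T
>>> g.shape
(29, 17)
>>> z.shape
(29, 17, 3)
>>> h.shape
(2,)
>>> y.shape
(17, 2)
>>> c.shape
(2, 3)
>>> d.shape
(2, 29)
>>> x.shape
(17, 17)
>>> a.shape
(29, 17)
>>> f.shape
(17, 2)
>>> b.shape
(17, 2, 29)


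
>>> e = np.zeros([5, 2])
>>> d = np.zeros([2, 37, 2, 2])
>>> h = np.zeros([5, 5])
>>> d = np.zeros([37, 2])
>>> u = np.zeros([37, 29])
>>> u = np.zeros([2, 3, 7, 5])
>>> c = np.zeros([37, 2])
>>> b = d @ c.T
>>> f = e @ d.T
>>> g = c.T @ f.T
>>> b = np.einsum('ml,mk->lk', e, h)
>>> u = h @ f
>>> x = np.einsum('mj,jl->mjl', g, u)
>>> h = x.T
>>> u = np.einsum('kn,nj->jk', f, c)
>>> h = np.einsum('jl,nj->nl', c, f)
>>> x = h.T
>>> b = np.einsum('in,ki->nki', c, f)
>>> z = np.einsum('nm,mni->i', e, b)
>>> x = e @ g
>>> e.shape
(5, 2)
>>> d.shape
(37, 2)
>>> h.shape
(5, 2)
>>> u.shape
(2, 5)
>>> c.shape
(37, 2)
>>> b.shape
(2, 5, 37)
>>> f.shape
(5, 37)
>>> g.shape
(2, 5)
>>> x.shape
(5, 5)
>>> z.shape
(37,)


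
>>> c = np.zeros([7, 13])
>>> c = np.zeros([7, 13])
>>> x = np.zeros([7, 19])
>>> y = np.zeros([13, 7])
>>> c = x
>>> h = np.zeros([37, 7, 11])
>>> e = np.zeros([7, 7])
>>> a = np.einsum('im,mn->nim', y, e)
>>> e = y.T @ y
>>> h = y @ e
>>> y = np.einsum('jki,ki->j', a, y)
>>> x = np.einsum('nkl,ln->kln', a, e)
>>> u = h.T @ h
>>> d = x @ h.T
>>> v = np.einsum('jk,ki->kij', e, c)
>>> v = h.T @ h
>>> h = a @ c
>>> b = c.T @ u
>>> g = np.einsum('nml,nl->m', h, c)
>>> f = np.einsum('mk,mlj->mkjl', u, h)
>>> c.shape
(7, 19)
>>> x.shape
(13, 7, 7)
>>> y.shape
(7,)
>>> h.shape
(7, 13, 19)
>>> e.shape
(7, 7)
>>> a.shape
(7, 13, 7)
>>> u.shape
(7, 7)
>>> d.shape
(13, 7, 13)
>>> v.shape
(7, 7)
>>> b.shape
(19, 7)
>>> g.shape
(13,)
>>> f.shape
(7, 7, 19, 13)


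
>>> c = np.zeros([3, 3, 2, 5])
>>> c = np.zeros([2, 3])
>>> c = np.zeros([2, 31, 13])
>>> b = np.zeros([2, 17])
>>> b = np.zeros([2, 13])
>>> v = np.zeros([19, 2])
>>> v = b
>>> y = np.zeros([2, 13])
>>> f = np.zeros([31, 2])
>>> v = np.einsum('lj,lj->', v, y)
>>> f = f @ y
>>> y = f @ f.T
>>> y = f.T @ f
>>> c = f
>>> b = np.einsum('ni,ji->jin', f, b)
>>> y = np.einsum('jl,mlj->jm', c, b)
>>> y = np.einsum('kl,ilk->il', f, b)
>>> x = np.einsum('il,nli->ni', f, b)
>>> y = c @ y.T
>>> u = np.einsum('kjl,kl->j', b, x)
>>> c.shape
(31, 13)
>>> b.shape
(2, 13, 31)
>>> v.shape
()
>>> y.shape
(31, 2)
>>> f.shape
(31, 13)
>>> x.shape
(2, 31)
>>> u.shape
(13,)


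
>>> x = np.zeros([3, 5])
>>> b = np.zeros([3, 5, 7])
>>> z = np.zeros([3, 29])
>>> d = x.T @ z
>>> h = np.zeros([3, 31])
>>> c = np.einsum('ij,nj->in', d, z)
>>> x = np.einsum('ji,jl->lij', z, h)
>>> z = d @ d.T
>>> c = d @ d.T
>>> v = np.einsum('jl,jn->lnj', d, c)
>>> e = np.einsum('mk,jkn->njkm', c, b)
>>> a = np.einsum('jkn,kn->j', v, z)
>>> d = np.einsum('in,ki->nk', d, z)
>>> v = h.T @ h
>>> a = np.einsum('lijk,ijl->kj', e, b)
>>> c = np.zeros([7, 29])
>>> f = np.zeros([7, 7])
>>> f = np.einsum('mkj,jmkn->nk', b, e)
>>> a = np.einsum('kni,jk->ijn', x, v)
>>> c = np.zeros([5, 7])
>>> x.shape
(31, 29, 3)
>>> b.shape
(3, 5, 7)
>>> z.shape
(5, 5)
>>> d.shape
(29, 5)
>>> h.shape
(3, 31)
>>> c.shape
(5, 7)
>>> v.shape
(31, 31)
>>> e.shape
(7, 3, 5, 5)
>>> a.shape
(3, 31, 29)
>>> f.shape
(5, 5)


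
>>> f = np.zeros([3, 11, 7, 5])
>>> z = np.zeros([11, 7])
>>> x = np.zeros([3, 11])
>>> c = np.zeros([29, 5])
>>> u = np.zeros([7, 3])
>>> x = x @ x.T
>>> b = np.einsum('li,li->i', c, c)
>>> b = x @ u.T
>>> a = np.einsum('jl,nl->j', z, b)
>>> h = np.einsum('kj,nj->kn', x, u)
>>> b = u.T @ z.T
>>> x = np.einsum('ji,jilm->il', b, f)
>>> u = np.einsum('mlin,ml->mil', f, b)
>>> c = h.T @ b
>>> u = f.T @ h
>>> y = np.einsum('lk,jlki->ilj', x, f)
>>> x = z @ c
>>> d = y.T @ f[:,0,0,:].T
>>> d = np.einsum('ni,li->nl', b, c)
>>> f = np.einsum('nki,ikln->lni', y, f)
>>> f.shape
(7, 5, 3)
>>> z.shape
(11, 7)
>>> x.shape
(11, 11)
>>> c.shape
(7, 11)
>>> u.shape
(5, 7, 11, 7)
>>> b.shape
(3, 11)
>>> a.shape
(11,)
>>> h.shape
(3, 7)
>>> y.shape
(5, 11, 3)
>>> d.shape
(3, 7)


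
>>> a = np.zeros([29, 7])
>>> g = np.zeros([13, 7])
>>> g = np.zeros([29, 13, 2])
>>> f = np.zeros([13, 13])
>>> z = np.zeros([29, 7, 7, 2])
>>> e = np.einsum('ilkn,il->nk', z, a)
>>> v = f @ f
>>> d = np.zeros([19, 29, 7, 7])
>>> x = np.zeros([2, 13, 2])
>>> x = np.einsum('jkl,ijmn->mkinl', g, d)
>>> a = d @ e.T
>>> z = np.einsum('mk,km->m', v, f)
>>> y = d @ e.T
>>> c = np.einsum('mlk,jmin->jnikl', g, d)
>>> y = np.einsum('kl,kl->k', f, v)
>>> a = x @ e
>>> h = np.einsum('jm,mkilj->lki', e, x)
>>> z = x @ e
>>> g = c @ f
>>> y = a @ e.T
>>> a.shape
(7, 13, 19, 7, 7)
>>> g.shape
(19, 7, 7, 2, 13)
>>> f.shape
(13, 13)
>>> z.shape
(7, 13, 19, 7, 7)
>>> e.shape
(2, 7)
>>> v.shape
(13, 13)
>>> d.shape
(19, 29, 7, 7)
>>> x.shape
(7, 13, 19, 7, 2)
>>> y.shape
(7, 13, 19, 7, 2)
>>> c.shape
(19, 7, 7, 2, 13)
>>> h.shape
(7, 13, 19)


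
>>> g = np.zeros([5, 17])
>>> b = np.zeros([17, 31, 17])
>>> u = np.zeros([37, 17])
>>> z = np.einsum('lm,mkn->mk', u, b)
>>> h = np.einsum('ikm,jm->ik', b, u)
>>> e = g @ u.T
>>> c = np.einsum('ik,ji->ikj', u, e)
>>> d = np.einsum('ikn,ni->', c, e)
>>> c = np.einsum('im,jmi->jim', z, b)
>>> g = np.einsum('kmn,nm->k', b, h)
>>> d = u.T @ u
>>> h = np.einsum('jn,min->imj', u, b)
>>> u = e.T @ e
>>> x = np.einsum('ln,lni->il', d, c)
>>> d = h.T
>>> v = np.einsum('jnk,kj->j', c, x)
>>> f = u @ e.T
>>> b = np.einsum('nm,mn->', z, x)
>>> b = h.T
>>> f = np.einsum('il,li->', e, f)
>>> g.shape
(17,)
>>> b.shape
(37, 17, 31)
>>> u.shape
(37, 37)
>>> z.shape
(17, 31)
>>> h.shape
(31, 17, 37)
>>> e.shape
(5, 37)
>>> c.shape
(17, 17, 31)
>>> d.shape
(37, 17, 31)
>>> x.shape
(31, 17)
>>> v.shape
(17,)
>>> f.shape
()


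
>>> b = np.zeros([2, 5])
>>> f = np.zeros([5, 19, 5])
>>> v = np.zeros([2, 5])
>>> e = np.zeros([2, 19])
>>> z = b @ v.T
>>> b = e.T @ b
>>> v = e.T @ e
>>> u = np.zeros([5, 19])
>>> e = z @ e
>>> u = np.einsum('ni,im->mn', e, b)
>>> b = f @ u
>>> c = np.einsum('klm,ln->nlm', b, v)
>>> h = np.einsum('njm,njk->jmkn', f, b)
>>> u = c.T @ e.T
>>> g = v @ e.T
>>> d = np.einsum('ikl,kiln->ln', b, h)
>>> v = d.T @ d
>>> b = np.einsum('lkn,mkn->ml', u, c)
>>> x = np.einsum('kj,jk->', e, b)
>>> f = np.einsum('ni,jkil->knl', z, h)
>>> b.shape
(19, 2)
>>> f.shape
(5, 2, 5)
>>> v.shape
(5, 5)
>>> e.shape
(2, 19)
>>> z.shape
(2, 2)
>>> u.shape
(2, 19, 2)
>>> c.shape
(19, 19, 2)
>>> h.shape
(19, 5, 2, 5)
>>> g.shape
(19, 2)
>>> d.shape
(2, 5)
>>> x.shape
()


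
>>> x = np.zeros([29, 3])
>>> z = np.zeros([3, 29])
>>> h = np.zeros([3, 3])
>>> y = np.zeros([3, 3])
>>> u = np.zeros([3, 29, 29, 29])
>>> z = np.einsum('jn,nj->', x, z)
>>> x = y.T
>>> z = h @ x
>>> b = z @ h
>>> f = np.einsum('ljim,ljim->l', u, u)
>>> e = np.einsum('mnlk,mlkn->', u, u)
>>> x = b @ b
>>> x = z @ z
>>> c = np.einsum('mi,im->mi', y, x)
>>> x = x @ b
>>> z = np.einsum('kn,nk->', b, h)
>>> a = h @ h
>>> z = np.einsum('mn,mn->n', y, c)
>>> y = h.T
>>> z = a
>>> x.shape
(3, 3)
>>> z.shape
(3, 3)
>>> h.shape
(3, 3)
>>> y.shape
(3, 3)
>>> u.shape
(3, 29, 29, 29)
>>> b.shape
(3, 3)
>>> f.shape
(3,)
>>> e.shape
()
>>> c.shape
(3, 3)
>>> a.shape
(3, 3)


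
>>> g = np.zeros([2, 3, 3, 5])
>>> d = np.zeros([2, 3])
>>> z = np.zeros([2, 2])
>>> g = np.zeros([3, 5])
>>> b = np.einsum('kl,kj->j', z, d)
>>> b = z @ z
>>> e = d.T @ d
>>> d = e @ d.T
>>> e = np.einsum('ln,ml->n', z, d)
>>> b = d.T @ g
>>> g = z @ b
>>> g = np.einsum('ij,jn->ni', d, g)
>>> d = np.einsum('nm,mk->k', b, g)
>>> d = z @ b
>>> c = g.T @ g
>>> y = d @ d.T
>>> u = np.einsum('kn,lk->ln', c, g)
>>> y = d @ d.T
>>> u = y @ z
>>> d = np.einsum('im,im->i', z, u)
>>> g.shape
(5, 3)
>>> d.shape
(2,)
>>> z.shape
(2, 2)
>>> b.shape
(2, 5)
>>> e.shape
(2,)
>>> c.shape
(3, 3)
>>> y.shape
(2, 2)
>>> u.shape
(2, 2)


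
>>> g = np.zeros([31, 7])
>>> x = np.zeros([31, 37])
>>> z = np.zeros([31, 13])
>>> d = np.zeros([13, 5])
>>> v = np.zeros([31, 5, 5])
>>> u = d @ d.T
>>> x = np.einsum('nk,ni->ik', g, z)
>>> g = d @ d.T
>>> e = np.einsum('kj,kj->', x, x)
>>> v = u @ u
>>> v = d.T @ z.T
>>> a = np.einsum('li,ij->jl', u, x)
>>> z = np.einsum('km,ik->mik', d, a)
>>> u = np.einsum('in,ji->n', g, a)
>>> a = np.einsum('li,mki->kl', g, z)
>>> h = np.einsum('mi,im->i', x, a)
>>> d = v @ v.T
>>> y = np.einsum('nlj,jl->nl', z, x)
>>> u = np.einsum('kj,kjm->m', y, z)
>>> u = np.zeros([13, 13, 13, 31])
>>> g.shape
(13, 13)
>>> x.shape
(13, 7)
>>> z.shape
(5, 7, 13)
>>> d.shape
(5, 5)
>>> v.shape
(5, 31)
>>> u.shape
(13, 13, 13, 31)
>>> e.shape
()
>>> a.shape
(7, 13)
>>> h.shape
(7,)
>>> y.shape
(5, 7)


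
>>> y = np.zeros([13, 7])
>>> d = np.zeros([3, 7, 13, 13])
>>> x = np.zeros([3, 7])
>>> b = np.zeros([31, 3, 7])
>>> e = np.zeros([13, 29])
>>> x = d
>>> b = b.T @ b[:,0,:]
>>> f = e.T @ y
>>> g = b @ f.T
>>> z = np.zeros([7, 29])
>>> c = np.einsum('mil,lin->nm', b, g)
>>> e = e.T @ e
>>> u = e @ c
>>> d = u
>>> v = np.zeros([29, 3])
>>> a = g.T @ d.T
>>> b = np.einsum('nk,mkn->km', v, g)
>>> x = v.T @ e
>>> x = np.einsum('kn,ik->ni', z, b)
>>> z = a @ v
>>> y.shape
(13, 7)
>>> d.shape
(29, 7)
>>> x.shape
(29, 3)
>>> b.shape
(3, 7)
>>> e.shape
(29, 29)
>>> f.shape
(29, 7)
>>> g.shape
(7, 3, 29)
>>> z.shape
(29, 3, 3)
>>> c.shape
(29, 7)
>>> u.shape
(29, 7)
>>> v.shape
(29, 3)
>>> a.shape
(29, 3, 29)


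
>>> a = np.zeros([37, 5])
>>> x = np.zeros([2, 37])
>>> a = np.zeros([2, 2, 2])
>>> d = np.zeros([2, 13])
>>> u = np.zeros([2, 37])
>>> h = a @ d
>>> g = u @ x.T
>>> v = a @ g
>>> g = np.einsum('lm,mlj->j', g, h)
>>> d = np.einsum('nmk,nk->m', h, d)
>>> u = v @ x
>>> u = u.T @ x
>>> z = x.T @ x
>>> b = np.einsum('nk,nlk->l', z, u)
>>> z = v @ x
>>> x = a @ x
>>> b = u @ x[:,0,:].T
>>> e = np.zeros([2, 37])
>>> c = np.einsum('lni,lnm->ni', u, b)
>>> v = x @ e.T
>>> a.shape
(2, 2, 2)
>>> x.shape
(2, 2, 37)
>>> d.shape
(2,)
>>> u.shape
(37, 2, 37)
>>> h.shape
(2, 2, 13)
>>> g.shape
(13,)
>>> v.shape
(2, 2, 2)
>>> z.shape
(2, 2, 37)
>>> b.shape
(37, 2, 2)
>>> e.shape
(2, 37)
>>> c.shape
(2, 37)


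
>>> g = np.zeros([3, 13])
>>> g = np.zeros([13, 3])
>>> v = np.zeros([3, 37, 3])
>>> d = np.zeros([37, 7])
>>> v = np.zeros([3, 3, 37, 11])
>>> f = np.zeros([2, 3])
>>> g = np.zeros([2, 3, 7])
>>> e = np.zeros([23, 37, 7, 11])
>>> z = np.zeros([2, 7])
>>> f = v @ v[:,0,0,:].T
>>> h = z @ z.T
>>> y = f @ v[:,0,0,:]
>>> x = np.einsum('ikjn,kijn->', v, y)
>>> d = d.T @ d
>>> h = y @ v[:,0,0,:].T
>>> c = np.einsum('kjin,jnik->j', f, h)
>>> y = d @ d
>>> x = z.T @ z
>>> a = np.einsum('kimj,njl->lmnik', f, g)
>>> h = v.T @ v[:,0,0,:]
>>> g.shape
(2, 3, 7)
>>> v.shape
(3, 3, 37, 11)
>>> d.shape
(7, 7)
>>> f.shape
(3, 3, 37, 3)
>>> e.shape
(23, 37, 7, 11)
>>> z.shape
(2, 7)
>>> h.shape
(11, 37, 3, 11)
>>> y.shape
(7, 7)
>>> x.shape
(7, 7)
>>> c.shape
(3,)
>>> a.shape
(7, 37, 2, 3, 3)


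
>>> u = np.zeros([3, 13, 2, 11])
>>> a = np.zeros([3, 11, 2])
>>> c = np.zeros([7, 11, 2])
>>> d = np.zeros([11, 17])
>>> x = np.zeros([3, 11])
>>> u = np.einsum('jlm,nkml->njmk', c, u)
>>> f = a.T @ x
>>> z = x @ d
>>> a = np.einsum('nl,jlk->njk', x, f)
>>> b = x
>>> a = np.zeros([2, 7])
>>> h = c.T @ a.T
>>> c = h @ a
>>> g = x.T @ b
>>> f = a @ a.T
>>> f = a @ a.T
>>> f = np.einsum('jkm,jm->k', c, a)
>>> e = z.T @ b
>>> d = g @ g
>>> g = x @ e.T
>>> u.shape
(3, 7, 2, 13)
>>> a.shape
(2, 7)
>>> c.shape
(2, 11, 7)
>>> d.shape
(11, 11)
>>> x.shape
(3, 11)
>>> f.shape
(11,)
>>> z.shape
(3, 17)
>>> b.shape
(3, 11)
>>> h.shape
(2, 11, 2)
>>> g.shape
(3, 17)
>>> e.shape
(17, 11)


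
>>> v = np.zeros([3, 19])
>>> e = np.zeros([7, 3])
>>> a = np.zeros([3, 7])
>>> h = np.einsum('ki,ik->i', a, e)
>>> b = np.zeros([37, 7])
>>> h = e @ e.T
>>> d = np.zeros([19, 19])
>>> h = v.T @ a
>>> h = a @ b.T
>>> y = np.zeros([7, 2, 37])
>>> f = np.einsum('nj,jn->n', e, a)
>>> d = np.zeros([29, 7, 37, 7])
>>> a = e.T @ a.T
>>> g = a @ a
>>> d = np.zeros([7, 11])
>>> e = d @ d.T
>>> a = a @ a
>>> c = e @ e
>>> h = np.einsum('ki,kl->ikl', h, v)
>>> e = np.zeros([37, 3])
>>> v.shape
(3, 19)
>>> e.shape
(37, 3)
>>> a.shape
(3, 3)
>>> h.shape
(37, 3, 19)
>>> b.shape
(37, 7)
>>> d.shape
(7, 11)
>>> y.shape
(7, 2, 37)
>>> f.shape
(7,)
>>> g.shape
(3, 3)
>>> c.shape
(7, 7)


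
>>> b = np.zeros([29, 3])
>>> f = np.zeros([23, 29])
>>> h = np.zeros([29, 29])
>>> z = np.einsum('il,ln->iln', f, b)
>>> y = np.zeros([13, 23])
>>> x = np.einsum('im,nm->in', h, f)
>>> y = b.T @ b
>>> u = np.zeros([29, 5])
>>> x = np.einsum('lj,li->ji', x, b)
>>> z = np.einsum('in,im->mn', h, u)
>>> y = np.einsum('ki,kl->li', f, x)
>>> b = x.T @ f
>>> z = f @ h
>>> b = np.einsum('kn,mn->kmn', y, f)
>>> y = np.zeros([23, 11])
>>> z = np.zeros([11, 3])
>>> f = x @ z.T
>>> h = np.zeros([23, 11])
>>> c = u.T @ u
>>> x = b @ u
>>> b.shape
(3, 23, 29)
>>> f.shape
(23, 11)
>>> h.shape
(23, 11)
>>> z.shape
(11, 3)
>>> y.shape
(23, 11)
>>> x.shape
(3, 23, 5)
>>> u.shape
(29, 5)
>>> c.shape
(5, 5)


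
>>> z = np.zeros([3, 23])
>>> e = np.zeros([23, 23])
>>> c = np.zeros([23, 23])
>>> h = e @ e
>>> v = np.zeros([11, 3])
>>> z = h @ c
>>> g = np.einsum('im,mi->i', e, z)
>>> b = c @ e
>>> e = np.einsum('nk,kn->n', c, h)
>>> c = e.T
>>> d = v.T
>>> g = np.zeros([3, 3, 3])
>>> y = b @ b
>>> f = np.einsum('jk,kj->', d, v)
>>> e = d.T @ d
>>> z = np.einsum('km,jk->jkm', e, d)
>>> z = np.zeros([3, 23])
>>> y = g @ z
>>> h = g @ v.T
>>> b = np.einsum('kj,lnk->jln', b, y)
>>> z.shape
(3, 23)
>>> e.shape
(11, 11)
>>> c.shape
(23,)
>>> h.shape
(3, 3, 11)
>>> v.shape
(11, 3)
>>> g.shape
(3, 3, 3)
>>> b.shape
(23, 3, 3)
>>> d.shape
(3, 11)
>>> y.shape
(3, 3, 23)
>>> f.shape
()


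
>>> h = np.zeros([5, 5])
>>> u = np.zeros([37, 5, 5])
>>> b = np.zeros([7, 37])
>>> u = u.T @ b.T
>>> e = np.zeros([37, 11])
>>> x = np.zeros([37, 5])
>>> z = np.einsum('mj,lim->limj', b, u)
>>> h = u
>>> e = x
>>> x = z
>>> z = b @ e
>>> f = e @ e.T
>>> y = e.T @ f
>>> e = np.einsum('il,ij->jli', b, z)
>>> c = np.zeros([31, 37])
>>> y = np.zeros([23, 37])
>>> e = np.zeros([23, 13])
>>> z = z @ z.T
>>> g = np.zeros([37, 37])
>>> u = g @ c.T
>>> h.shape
(5, 5, 7)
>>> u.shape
(37, 31)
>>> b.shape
(7, 37)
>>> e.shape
(23, 13)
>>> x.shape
(5, 5, 7, 37)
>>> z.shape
(7, 7)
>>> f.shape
(37, 37)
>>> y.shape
(23, 37)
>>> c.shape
(31, 37)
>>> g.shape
(37, 37)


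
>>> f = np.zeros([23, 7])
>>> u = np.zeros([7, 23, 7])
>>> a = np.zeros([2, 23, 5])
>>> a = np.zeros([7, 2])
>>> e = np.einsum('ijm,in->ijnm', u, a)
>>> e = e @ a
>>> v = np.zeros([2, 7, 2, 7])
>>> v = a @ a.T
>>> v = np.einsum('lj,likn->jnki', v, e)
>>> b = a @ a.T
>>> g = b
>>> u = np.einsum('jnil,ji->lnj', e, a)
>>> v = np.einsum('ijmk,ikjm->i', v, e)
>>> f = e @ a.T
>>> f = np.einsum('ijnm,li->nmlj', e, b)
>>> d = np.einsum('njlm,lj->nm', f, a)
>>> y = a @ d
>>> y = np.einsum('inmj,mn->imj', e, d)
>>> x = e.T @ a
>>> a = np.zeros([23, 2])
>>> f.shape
(2, 2, 7, 23)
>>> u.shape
(2, 23, 7)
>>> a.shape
(23, 2)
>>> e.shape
(7, 23, 2, 2)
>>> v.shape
(7,)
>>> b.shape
(7, 7)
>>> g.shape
(7, 7)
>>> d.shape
(2, 23)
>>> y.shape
(7, 2, 2)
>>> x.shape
(2, 2, 23, 2)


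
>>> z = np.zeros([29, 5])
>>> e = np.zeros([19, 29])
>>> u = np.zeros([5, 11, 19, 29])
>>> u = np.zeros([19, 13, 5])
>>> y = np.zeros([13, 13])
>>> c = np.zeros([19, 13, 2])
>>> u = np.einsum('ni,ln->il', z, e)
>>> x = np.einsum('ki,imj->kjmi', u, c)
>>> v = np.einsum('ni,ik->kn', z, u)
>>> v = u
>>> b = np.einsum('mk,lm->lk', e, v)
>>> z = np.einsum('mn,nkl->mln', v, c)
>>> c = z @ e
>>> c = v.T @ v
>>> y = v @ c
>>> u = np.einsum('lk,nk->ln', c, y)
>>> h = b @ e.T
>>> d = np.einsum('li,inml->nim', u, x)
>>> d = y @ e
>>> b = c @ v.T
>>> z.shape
(5, 2, 19)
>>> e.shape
(19, 29)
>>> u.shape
(19, 5)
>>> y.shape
(5, 19)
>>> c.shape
(19, 19)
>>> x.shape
(5, 2, 13, 19)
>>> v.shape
(5, 19)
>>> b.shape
(19, 5)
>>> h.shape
(5, 19)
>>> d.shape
(5, 29)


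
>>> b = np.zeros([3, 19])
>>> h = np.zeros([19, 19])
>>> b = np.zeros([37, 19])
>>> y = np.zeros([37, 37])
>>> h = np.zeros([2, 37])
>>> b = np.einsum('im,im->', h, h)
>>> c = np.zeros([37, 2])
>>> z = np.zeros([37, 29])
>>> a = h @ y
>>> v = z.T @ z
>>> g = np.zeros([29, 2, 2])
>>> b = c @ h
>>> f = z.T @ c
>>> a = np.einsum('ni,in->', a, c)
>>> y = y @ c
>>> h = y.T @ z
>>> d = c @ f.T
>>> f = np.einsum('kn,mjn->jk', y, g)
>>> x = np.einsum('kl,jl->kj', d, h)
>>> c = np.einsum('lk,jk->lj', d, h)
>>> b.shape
(37, 37)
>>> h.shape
(2, 29)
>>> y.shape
(37, 2)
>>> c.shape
(37, 2)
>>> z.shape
(37, 29)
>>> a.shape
()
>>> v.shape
(29, 29)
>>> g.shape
(29, 2, 2)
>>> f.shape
(2, 37)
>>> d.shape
(37, 29)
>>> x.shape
(37, 2)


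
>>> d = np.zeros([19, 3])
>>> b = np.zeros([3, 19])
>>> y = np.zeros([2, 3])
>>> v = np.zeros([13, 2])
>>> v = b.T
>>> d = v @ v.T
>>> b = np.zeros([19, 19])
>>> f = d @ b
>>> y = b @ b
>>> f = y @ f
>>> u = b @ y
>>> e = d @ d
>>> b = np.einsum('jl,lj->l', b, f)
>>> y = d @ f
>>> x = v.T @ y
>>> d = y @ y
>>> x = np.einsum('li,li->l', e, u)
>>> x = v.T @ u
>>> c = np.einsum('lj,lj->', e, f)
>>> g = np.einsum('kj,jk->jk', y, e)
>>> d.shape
(19, 19)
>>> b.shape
(19,)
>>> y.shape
(19, 19)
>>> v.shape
(19, 3)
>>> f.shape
(19, 19)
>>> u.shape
(19, 19)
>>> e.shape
(19, 19)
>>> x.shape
(3, 19)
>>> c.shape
()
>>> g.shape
(19, 19)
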